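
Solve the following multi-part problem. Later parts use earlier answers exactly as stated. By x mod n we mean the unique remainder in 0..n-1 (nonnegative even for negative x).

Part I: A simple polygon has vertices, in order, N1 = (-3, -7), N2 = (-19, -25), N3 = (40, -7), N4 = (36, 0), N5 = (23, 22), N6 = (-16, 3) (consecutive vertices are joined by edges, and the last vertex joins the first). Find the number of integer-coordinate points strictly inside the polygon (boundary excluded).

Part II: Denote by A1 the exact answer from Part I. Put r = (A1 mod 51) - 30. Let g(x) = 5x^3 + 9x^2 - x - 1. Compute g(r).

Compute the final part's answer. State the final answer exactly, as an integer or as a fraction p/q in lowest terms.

Part I: cross terms: (-3*-25 - -19*-7)=-58, (-19*-7 - 40*-25)=1133, (40*0 - 36*-7)=252, (36*22 - 23*0)=792, (23*3 - -16*22)=421, (-16*-7 - -3*3)=121; twice the area = |2661| = 2661; area = 2661/2; boundary points = 2 + 1 + 1 + 1 + 1 + 1 = 7; strictly interior points = area - boundary/2 + 1 = 1328; answer 1328
Part II: A1 = 1328; r = -28; 5*(-28)^3 + 9*(-28)^2 - 1*(-28)^1 - 1 = (-109760) + (7056) + (28) + (-1) = -102677; answer -102677

-102677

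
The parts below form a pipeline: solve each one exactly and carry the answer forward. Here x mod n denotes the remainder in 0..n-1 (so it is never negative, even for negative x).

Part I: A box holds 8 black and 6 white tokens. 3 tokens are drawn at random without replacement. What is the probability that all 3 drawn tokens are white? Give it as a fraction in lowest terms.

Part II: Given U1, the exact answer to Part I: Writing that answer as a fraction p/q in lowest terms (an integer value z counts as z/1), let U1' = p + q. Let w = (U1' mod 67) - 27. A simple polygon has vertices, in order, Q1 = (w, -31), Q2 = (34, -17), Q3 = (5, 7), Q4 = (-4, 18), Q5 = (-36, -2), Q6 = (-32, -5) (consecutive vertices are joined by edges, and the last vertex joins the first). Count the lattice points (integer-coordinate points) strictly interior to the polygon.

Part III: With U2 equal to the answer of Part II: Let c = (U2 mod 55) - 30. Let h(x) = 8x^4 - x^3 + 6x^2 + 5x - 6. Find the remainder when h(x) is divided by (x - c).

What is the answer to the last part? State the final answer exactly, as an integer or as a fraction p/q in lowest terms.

Part I: total draws C(14,3) = 364; favorable C(6,3) = 20; P = 5/91; answer 5/91
Part II: U1 = 5/91; threaded value p + q = 96; w = 2; cross terms: (2*-17 - 34*-31)=1020, (34*7 - 5*-17)=323, (5*18 - -4*7)=118, (-4*-2 - -36*18)=656, (-36*-5 - -32*-2)=116, (-32*-31 - 2*-5)=1002; twice the area = |3235| = 3235; area = 3235/2; boundary points = 2 + 1 + 1 + 4 + 1 + 2 = 11; strictly interior points = area - boundary/2 + 1 = 1613; answer 1613
Part III: U2 = 1613; c = -12; remainder = value at the root: 8*(-12)^4 - 1*(-12)^3 + 6*(-12)^2 + 5*(-12)^1 - 6 = (165888) + (1728) + (864) + (-60) + (-6) = 168414; answer 168414

168414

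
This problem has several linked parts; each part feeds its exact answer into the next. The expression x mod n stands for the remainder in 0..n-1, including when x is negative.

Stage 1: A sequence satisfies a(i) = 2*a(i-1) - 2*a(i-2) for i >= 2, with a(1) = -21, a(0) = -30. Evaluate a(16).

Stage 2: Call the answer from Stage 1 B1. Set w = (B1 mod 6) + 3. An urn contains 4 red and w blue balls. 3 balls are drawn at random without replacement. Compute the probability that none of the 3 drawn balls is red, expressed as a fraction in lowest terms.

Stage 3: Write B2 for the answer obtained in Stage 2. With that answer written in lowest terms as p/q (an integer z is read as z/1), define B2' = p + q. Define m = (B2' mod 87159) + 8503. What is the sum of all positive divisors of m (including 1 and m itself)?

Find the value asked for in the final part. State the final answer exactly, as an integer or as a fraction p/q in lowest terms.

Stage 1: a(2) = 2*(-21) - 2*(-30) = 18; iterating: a(2)=18, a(3)=78, a(4)=120, a(5)=84, a(6)=-72, a(7)=-312, a(8)=-480, a(9)=-336, a(10)=288, a(11)=1248, a(12)=1920, a(13)=1344, a(14)=-1152, a(15)=-4992, a(16)=-7680; answer -7680
Stage 2: B1 = -7680; w = 3; total draws C(7,3) = 35; favorable C(3,3) = 1; P = 1/35; answer 1/35
Stage 3: B2 = 1/35; threaded value p + q = 36; m = 8539; 8539 is prime, so its only divisors are 1 and 8539; sigma = 1 + 8539 = 8540; answer 8540

8540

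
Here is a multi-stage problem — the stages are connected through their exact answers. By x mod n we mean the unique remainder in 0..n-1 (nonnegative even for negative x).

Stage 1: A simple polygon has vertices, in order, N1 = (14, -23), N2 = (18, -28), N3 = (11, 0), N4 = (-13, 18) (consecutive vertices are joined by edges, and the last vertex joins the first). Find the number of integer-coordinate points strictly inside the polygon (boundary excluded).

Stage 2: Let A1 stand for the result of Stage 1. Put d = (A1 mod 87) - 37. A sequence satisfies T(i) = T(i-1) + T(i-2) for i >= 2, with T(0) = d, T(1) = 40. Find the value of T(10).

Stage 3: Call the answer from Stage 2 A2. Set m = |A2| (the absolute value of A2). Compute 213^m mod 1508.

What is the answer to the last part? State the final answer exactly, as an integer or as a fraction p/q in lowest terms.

Stage 1: cross terms: (14*-28 - 18*-23)=22, (18*0 - 11*-28)=308, (11*18 - -13*0)=198, (-13*-23 - 14*18)=47; twice the area = |575| = 575; area = 575/2; boundary points = 1 + 7 + 6 + 1 = 15; strictly interior points = area - boundary/2 + 1 = 281; answer 281
Stage 2: A1 = 281; d = -17; T(2) = 1*(40) + 1*(-17) = 23; iterating: T(2)=23, T(3)=63, T(4)=86, T(5)=149, T(6)=235, T(7)=384, T(8)=619, T(9)=1003, T(10)=1622; answer 1622
Stage 3: A2 = 1622; m = 1622; squarings mod 1508: 213^1=213, 213^2=129, 213^4=53, 213^8=1301, 213^16=625, 213^32=53, 213^64=1301, 213^128=625, 213^256=53, 213^512=1301, 213^1024=625; 213^1622 = 213^2 * 213^4 * 213^16 * 213^64 * 213^512 * 213^1024 = 1169 (mod 1508); answer 1169

1169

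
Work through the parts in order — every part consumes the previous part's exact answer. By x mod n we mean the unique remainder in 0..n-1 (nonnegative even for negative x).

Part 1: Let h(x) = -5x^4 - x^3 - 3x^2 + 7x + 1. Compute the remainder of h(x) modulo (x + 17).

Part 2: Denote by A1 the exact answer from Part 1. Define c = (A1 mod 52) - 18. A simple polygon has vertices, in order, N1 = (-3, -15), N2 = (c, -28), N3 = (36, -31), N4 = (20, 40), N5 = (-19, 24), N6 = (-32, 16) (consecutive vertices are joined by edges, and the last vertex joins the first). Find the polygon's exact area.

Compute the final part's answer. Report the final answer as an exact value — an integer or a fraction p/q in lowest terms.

2556

Part 1: remainder = value at the root: -5*(-17)^4 - 1*(-17)^3 - 3*(-17)^2 + 7*(-17)^1 + 1 = (-417605) + (4913) + (-867) + (-119) + (1) = -413677; answer -413677
Part 2: A1 = -413677; c = 17; cross terms: (-3*-28 - 17*-15)=339, (17*-31 - 36*-28)=481, (36*40 - 20*-31)=2060, (20*24 - -19*40)=1240, (-19*16 - -32*24)=464, (-32*-15 - -3*16)=528; twice the area = |5112| = 5112; area = 2556; answer 2556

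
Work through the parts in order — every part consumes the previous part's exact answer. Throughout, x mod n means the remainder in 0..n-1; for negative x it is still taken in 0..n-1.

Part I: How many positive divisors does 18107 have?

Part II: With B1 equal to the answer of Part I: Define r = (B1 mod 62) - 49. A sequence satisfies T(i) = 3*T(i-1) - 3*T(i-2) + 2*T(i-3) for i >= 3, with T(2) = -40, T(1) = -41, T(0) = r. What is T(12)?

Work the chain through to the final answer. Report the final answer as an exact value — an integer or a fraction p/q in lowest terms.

-60105

Part I: 18107 = 19 * 953; number of divisors = (1+1) * (1+1) = 4; answer 4
Part II: B1 = 4; r = -45; T(3) = 3*(-40) - 3*(-41) + 2*(-45) = -87; iterating: T(3)=-87, T(4)=-223, T(5)=-488, T(6)=-969, T(7)=-1889, T(8)=-3736, T(9)=-7479, T(10)=-15007, T(11)=-30056, T(12)=-60105; answer -60105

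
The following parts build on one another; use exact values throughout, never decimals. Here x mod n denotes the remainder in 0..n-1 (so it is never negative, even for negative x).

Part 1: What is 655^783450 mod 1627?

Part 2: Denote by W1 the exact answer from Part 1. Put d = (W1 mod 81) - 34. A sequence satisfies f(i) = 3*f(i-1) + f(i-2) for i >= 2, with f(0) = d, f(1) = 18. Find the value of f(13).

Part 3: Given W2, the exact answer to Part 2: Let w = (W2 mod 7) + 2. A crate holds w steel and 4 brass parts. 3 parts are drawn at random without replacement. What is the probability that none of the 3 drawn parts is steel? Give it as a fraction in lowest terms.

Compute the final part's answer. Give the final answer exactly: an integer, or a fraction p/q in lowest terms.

Part 1: squarings mod 1627: 655^1=655, 655^2=1124, 655^4=824, 655^8=517, 655^16=461, 655^32=1011, 655^64=365, 655^128=1438, 655^256=1554, 655^512=448, 655^1024=583, 655^2048=1473, 655^4096=938, 655^8192=1264, 655^16384=1609, 655^32768=324, 655^65536=848, 655^131072=1597, 655^262144=900, 655^524288=1381; 655^783450 = 655^2 * 655^8 * 655^16 * 655^64 * 655^1024 * 655^4096 * 655^8192 * 655^16384 * 655^32768 * 655^65536 * 655^131072 * 655^524288 = 561 (mod 1627); answer 561
Part 2: W1 = 561; d = 41; f(2) = 3*(18) + 1*(41) = 95; iterating: f(2)=95, f(3)=303, f(4)=1004, f(5)=3315, f(6)=10949, f(7)=36162, f(8)=119435, f(9)=394467, f(10)=1302836, f(11)=4302975, f(12)=14211761, f(13)=46938258; answer 46938258
Part 3: W2 = 46938258; w = 5; total draws C(9,3) = 84; favorable C(4,3) = 4; P = 1/21; answer 1/21

1/21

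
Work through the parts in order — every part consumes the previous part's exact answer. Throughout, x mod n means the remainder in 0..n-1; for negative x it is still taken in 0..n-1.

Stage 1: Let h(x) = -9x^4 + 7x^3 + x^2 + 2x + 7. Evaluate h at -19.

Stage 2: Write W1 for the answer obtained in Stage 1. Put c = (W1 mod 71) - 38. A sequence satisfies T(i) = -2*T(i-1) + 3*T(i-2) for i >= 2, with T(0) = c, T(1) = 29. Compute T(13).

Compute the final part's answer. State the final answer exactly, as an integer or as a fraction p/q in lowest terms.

2790089

Stage 1: -9*(-19)^4 + 7*(-19)^3 + 1*(-19)^2 + 2*(-19)^1 + 7 = (-1172889) + (-48013) + (361) + (-38) + (7) = -1220572; answer -1220572
Stage 2: W1 = -1220572; c = 22; T(2) = -2*(29) + 3*(22) = 8; iterating: T(2)=8, T(3)=71, T(4)=-118, T(5)=449, T(6)=-1252, T(7)=3851, T(8)=-11458, T(9)=34469, T(10)=-103312, T(11)=310031, T(12)=-929998, T(13)=2790089; answer 2790089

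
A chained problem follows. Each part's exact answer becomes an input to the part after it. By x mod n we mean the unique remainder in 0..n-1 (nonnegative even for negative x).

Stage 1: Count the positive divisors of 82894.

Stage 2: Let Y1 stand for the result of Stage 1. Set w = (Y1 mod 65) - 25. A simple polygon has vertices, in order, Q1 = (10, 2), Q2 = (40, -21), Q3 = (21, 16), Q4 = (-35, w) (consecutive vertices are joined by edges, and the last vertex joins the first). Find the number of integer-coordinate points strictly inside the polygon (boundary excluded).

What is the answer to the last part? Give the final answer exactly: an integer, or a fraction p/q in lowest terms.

590

Stage 1: 82894 = 2 * 7 * 31 * 191; number of divisors = (1+1) * (1+1) * (1+1) * (1+1) = 16; answer 16
Stage 2: Y1 = 16; w = -9; cross terms: (10*-21 - 40*2)=-290, (40*16 - 21*-21)=1081, (21*-9 - -35*16)=371, (-35*2 - 10*-9)=20; twice the area = |1182| = 1182; area = 591; boundary points = 1 + 1 + 1 + 1 = 4; strictly interior points = area - boundary/2 + 1 = 590; answer 590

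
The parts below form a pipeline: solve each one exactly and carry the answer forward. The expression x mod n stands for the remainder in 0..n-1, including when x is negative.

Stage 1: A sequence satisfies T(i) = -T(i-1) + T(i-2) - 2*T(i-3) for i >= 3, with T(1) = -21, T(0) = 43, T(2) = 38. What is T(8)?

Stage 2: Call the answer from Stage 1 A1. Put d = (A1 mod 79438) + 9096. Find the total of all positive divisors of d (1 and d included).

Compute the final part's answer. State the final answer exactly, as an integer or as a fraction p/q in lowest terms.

20280

Stage 1: T(3) = -1*(38) + 1*(-21) - 2*(43) = -145; iterating: T(3)=-145, T(4)=225, T(5)=-446, T(6)=961, T(7)=-1857, T(8)=3710; answer 3710
Stage 2: A1 = 3710; d = 12806; 12806 = 2 * 19 * 337; sigma = (1 + 2) * (1 + 19) * (1 + 337) = 3 * 20 * 338 = 20280; answer 20280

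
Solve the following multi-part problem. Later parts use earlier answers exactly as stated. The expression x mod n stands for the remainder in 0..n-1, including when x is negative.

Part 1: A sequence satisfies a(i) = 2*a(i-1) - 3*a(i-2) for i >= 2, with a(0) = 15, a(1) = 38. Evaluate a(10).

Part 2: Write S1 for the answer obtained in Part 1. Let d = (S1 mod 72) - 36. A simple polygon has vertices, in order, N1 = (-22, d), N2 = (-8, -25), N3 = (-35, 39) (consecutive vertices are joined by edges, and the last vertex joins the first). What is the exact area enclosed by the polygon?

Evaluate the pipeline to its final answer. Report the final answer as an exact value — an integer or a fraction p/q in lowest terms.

146

Part 1: a(2) = 2*(38) - 3*(15) = 31; iterating: a(2)=31, a(3)=-52, a(4)=-197, a(5)=-238, a(6)=115, a(7)=944, a(8)=1543, a(9)=254, a(10)=-4121; answer -4121
Part 2: S1 = -4121; d = 19; cross terms: (-22*-25 - -8*19)=702, (-8*39 - -35*-25)=-1187, (-35*19 - -22*39)=193; twice the area = |-292| = 292; area = 146; answer 146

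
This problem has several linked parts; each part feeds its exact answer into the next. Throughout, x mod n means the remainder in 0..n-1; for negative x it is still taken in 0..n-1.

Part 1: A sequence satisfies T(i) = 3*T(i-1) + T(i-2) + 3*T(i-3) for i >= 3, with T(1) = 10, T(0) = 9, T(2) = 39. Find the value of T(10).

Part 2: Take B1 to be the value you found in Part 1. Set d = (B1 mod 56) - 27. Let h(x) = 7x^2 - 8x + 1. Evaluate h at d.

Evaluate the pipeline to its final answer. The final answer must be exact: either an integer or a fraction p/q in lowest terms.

1665

Part 1: T(3) = 3*(39) + 1*(10) + 3*(9) = 154; iterating: T(3)=154, T(4)=531, T(5)=1864, T(6)=6585, T(7)=23212, T(8)=81813, T(9)=288406, T(10)=1016667; answer 1016667
Part 2: B1 = 1016667; d = 16; 7*(16)^2 - 8*(16)^1 + 1 = (1792) + (-128) + (1) = 1665; answer 1665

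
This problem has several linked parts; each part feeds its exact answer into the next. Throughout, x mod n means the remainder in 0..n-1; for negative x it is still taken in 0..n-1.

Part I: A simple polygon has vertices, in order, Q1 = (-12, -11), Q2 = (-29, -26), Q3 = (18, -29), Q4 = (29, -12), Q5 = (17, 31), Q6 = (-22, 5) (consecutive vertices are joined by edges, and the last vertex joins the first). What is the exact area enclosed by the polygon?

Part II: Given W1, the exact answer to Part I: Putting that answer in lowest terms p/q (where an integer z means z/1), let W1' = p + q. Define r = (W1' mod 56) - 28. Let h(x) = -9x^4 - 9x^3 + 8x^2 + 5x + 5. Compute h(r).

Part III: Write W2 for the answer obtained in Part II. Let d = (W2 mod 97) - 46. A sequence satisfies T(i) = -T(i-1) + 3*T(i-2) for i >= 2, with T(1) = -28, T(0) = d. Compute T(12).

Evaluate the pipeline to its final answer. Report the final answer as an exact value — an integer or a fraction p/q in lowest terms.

Part I: cross terms: (-12*-26 - -29*-11)=-7, (-29*-29 - 18*-26)=1309, (18*-12 - 29*-29)=625, (29*31 - 17*-12)=1103, (17*5 - -22*31)=767, (-22*-11 - -12*5)=302; twice the area = |4099| = 4099; area = 4099/2; answer 4099/2
Part II: W1 = 4099/2; threaded value p + q = 4101; r = -15; -9*(-15)^4 - 9*(-15)^3 + 8*(-15)^2 + 5*(-15)^1 + 5 = (-455625) + (30375) + (1800) + (-75) + (5) = -423520; answer -423520
Part III: W2 = -423520; d = 33; T(2) = -1*(-28) + 3*(33) = 127; iterating: T(2)=127, T(3)=-211, T(4)=592, T(5)=-1225, T(6)=3001, T(7)=-6676, T(8)=15679, T(9)=-35707, T(10)=82744, T(11)=-189865, T(12)=438097; answer 438097

438097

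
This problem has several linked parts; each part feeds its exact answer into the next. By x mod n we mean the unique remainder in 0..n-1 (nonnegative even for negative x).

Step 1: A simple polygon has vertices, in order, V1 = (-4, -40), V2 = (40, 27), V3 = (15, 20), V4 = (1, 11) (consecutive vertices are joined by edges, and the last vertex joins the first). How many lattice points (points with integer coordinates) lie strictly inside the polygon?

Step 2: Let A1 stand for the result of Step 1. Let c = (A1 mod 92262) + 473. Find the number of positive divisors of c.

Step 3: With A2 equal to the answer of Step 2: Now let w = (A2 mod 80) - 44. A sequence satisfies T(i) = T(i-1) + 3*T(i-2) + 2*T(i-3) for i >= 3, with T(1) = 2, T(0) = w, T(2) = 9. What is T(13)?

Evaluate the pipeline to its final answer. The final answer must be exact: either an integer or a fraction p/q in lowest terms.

-241584

Step 1: cross terms: (-4*27 - 40*-40)=1492, (40*20 - 15*27)=395, (15*11 - 1*20)=145, (1*-40 - -4*11)=4; twice the area = |2036| = 2036; area = 1018; boundary points = 1 + 1 + 1 + 1 = 4; strictly interior points = area - boundary/2 + 1 = 1017; answer 1017
Step 2: A1 = 1017; c = 1490; 1490 = 2 * 5 * 149; number of divisors = (1+1) * (1+1) * (1+1) = 8; answer 8
Step 3: A2 = 8; w = -36; T(3) = 1*(9) + 3*(2) + 2*(-36) = -57; iterating: T(3)=-57, T(4)=-26, T(5)=-179, T(6)=-371, T(7)=-960, T(8)=-2431, T(9)=-6053, T(10)=-15266, T(11)=-38287, T(12)=-96191, T(13)=-241584; answer -241584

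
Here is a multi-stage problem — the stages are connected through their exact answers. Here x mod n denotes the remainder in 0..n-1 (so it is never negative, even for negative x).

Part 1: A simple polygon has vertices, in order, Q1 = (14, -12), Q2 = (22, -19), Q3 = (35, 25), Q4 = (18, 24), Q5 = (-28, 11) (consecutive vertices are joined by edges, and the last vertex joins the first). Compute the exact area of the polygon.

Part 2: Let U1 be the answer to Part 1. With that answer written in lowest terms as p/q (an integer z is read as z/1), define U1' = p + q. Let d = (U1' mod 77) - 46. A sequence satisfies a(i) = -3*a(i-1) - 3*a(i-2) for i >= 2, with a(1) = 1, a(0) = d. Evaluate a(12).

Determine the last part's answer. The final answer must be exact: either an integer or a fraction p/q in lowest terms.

Part 1: cross terms: (14*-19 - 22*-12)=-2, (22*25 - 35*-19)=1215, (35*24 - 18*25)=390, (18*11 - -28*24)=870, (-28*-12 - 14*11)=182; twice the area = |2655| = 2655; area = 2655/2; answer 2655/2
Part 2: U1 = 2655/2; threaded value p + q = 2657; d = -7; a(2) = -3*(1) - 3*(-7) = 18; iterating: a(2)=18, a(3)=-57, a(4)=117, a(5)=-180, a(6)=189, a(7)=-27, a(8)=-486, a(9)=1539, a(10)=-3159, a(11)=4860, a(12)=-5103; answer -5103

-5103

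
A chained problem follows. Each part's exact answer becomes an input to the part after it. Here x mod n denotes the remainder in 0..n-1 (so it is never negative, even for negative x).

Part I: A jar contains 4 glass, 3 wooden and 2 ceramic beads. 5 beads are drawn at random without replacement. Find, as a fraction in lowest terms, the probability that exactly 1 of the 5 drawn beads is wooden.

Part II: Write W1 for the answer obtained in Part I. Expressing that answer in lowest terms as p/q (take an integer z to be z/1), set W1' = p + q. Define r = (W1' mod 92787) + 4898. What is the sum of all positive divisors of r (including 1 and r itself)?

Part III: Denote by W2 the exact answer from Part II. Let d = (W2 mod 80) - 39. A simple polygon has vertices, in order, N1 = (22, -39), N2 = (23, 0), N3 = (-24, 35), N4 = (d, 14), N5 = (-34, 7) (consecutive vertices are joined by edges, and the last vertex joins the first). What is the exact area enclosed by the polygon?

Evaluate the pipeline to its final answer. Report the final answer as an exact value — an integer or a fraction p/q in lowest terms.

Part I: total draws C(9,5) = 126; favorable C(3,1)*C(6,4) = 45; P = 5/14; answer 5/14
Part II: W1 = 5/14; threaded value p + q = 19; r = 4917; 4917 = 3 * 11 * 149; sigma = (1 + 3) * (1 + 11) * (1 + 149) = 4 * 12 * 150 = 7200; answer 7200
Part III: W2 = 7200; d = -39; cross terms: (22*0 - 23*-39)=897, (23*35 - -24*0)=805, (-24*14 - -39*35)=1029, (-39*7 - -34*14)=203, (-34*-39 - 22*7)=1172; twice the area = |4106| = 4106; area = 2053; answer 2053

2053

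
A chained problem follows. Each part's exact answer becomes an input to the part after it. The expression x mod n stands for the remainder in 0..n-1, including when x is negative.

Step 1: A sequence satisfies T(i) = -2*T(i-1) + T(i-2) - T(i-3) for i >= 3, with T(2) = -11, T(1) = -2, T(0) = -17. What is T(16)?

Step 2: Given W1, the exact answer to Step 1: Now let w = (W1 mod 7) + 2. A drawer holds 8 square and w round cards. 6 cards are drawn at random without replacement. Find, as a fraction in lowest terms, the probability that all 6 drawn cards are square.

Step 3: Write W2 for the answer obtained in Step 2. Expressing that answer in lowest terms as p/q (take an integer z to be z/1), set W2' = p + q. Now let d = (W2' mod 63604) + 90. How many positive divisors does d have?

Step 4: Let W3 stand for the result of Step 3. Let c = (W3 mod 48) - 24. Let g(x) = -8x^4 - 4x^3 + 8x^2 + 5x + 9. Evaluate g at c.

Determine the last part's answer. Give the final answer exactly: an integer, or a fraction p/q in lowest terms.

-1827685

Step 1: T(3) = -2*(-11) + 1*(-2) - 1*(-17) = 37; iterating: T(3)=37, T(4)=-83, T(5)=214, T(6)=-548, T(7)=1393, T(8)=-3548, T(9)=9037, T(10)=-23015, T(11)=58615, T(12)=-149282, T(13)=380194, T(14)=-968285, T(15)=2466046, T(16)=-6280571; answer -6280571
Step 2: W1 = -6280571; w = 6; total draws C(14,6) = 3003; favorable C(8,6) = 28; P = 4/429; answer 4/429
Step 3: W2 = 4/429; threaded value p + q = 433; d = 523; 523 is prime, so its only divisors are 1 and 523; count = 2; answer 2
Step 4: W3 = 2; c = -22; -8*(-22)^4 - 4*(-22)^3 + 8*(-22)^2 + 5*(-22)^1 + 9 = (-1874048) + (42592) + (3872) + (-110) + (9) = -1827685; answer -1827685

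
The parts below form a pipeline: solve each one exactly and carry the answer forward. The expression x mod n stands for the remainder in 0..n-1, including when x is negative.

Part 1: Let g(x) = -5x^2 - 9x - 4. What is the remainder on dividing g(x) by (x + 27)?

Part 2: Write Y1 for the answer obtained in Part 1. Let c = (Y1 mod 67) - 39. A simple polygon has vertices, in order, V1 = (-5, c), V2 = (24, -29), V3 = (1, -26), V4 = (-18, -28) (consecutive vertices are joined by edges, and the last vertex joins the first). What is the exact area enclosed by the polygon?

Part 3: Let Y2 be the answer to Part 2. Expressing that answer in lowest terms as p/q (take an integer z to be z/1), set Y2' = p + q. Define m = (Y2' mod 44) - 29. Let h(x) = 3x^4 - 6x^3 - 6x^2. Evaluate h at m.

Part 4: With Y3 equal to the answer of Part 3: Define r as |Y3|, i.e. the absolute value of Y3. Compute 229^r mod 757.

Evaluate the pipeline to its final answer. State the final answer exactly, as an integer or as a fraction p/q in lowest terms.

Part 1: remainder = value at the root: -5*(-27)^2 - 9*(-27)^1 - 4 = (-3645) + (243) + (-4) = -3406; answer -3406
Part 2: Y1 = -3406; c = -28; cross terms: (-5*-29 - 24*-28)=817, (24*-26 - 1*-29)=-595, (1*-28 - -18*-26)=-496, (-18*-28 - -5*-28)=364; twice the area = |90| = 90; area = 45; answer 45
Part 3: Y2 = 45; threaded value p + q = 46; m = -27; 3*(-27)^4 - 6*(-27)^3 - 6*(-27)^2 = (1594323) + (118098) + (-4374) = 1708047; answer 1708047
Part 4: Y3 = 1708047; r = 1708047; squarings mod 757: 229^1=229, 229^2=208, 229^4=115, 229^8=356, 229^16=317, 229^32=565, 229^64=528, 229^128=208, 229^256=115, 229^512=356, 229^1024=317, 229^2048=565, 229^4096=528, 229^8192=208, 229^16384=115, 229^32768=356, 229^65536=317, 229^131072=565, 229^262144=528, 229^524288=208, 229^1048576=115; 229^1708047 = 229^1 * 229^2 * 229^4 * 229^8 * 229^4096 * 229^131072 * 229^524288 * 229^1048576 = 695 (mod 757); answer 695

695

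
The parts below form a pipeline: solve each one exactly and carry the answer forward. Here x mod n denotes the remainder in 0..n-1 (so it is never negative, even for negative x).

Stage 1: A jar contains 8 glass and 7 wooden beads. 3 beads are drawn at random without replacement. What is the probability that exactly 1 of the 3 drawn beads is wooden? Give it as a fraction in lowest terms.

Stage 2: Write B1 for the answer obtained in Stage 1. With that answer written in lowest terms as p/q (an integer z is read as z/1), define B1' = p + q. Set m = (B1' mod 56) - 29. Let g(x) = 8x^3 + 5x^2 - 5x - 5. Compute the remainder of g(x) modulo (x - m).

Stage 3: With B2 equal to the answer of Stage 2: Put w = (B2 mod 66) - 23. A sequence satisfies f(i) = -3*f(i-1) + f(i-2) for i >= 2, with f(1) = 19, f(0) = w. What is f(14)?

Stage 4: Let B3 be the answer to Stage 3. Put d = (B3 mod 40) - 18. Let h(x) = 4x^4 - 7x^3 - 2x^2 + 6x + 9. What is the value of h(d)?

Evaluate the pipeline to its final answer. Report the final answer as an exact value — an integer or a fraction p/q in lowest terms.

486

Stage 1: total draws C(15,3) = 455; favorable C(7,1)*C(8,2) = 196; P = 28/65; answer 28/65
Stage 2: B1 = 28/65; threaded value p + q = 93; m = 8; remainder = value at the root: 8*(8)^3 + 5*(8)^2 - 5*(8)^1 - 5 = (4096) + (320) + (-40) + (-5) = 4371; answer 4371
Stage 3: B2 = 4371; w = -8; f(2) = -3*(19) + 1*(-8) = -65; iterating: f(2)=-65, f(3)=214, f(4)=-707, f(5)=2335, f(6)=-7712, f(7)=25471, f(8)=-84125, f(9)=277846, f(10)=-917663, f(11)=3030835, f(12)=-10010168, f(13)=33061339, f(14)=-109194185; answer -109194185
Stage 4: B3 = -109194185; d = -3; 4*(-3)^4 - 7*(-3)^3 - 2*(-3)^2 + 6*(-3)^1 + 9 = (324) + (189) + (-18) + (-18) + (9) = 486; answer 486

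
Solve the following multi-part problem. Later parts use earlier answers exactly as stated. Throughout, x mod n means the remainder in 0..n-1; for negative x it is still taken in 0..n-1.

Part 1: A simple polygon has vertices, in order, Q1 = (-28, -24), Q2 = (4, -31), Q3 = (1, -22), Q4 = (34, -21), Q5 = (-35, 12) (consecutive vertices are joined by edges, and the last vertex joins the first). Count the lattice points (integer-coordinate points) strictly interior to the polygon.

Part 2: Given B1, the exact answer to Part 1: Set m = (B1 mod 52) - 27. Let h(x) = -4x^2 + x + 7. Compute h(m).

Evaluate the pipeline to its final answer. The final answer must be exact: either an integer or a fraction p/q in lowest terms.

Part 1: cross terms: (-28*-31 - 4*-24)=964, (4*-22 - 1*-31)=-57, (1*-21 - 34*-22)=727, (34*12 - -35*-21)=-327, (-35*-24 - -28*12)=1176; twice the area = |2483| = 2483; area = 2483/2; boundary points = 1 + 3 + 1 + 3 + 1 = 9; strictly interior points = area - boundary/2 + 1 = 1238; answer 1238
Part 2: B1 = 1238; m = 15; -4*(15)^2 + 1*(15)^1 + 7 = (-900) + (15) + (7) = -878; answer -878

-878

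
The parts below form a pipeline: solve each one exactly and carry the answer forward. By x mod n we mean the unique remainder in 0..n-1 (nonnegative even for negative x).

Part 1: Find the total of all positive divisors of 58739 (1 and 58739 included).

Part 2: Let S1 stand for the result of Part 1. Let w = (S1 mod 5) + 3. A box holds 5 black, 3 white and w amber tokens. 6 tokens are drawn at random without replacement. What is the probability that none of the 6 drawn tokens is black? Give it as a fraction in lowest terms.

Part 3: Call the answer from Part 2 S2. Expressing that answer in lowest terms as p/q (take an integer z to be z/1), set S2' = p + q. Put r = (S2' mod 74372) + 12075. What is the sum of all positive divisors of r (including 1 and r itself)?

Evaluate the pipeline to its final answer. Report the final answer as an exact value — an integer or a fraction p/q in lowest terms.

Part 1: 58739 = 151 * 389; sigma = (1 + 151) * (1 + 389) = 152 * 390 = 59280; answer 59280
Part 2: S1 = 59280; w = 3; total draws C(11,6) = 462; favorable C(6,6) = 1; P = 1/462; answer 1/462
Part 3: S2 = 1/462; threaded value p + q = 463; r = 12538; 12538 = 2 * 6269; sigma = (1 + 2) * (1 + 6269) = 3 * 6270 = 18810; answer 18810

18810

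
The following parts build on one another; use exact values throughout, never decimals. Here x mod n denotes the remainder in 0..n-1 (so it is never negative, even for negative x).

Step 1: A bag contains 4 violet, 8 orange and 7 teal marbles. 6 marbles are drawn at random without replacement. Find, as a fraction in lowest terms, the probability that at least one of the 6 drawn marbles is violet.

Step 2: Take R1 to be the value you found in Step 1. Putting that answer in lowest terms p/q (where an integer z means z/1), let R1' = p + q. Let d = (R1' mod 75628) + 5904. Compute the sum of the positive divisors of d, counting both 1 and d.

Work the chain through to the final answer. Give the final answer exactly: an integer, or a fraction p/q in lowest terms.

Step 1: total draws C(19,6) = 27132; complement C(15,6) = 5005; favorable 27132 - 5005 = 22127; P = 3161/3876; answer 3161/3876
Step 2: R1 = 3161/3876; threaded value p + q = 7037; d = 12941; 12941 is prime, so its only divisors are 1 and 12941; sigma = 1 + 12941 = 12942; answer 12942

12942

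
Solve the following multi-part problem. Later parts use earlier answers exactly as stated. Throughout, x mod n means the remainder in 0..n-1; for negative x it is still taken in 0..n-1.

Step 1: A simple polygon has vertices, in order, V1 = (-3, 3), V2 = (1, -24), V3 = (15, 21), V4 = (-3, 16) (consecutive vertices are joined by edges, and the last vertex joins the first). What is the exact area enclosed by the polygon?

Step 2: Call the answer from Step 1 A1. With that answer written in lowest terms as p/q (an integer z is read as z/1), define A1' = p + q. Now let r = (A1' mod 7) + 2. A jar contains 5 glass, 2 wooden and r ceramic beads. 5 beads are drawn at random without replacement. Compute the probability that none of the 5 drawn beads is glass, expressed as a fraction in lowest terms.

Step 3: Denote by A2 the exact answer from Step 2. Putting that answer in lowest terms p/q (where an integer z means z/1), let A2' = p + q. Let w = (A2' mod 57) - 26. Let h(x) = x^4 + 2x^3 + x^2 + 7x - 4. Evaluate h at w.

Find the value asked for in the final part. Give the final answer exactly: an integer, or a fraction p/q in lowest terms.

24416

Step 1: cross terms: (-3*-24 - 1*3)=69, (1*21 - 15*-24)=381, (15*16 - -3*21)=303, (-3*3 - -3*16)=39; twice the area = |792| = 792; area = 396; answer 396
Step 2: A1 = 396; threaded value p + q = 397; r = 7; total draws C(14,5) = 2002; favorable C(9,5) = 126; P = 9/143; answer 9/143
Step 3: A2 = 9/143; threaded value p + q = 152; w = 12; 1*(12)^4 + 2*(12)^3 + 1*(12)^2 + 7*(12)^1 - 4 = (20736) + (3456) + (144) + (84) + (-4) = 24416; answer 24416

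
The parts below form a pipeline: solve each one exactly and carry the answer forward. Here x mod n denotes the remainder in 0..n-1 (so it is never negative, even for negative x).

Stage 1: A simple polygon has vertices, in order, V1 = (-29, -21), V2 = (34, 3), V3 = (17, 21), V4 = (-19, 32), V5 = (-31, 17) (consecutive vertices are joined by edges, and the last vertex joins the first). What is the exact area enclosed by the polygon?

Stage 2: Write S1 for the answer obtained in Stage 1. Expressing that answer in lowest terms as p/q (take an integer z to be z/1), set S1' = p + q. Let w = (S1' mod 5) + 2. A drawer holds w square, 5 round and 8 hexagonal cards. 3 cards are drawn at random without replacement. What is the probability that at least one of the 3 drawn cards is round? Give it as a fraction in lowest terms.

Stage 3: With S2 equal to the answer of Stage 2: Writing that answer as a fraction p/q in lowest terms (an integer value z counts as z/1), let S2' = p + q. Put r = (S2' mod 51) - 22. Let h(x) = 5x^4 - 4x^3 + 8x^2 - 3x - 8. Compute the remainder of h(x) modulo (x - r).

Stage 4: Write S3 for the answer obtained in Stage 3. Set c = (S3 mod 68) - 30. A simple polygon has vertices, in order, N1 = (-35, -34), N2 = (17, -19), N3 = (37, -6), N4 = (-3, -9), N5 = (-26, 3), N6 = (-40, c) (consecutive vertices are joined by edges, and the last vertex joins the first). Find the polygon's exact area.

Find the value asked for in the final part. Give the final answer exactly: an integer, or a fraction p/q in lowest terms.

Stage 1: cross terms: (-29*3 - 34*-21)=627, (34*21 - 17*3)=663, (17*32 - -19*21)=943, (-19*17 - -31*32)=669, (-31*-21 - -29*17)=1144; twice the area = |4046| = 4046; area = 2023; answer 2023
Stage 2: S1 = 2023; threaded value p + q = 2024; w = 6; total draws C(19,3) = 969; complement C(14,3) = 364; favorable 969 - 364 = 605; P = 605/969; answer 605/969
Stage 3: S2 = 605/969; threaded value p + q = 1574; r = 22; remainder = value at the root: 5*(22)^4 - 4*(22)^3 + 8*(22)^2 - 3*(22)^1 - 8 = (1171280) + (-42592) + (3872) + (-66) + (-8) = 1132486; answer 1132486
Stage 4: S3 = 1132486; c = -16; cross terms: (-35*-19 - 17*-34)=1243, (17*-6 - 37*-19)=601, (37*-9 - -3*-6)=-351, (-3*3 - -26*-9)=-243, (-26*-16 - -40*3)=536, (-40*-34 - -35*-16)=800; twice the area = |2586| = 2586; area = 1293; answer 1293

1293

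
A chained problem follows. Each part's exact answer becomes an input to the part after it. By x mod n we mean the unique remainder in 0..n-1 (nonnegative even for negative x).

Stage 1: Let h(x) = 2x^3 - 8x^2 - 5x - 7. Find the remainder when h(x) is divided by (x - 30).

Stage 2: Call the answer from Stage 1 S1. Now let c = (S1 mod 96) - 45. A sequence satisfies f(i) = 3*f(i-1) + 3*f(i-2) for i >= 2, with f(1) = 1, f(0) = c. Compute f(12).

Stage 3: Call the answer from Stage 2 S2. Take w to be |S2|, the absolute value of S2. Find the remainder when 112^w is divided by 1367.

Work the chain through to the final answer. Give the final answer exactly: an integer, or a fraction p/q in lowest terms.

722

Stage 1: remainder = value at the root: 2*(30)^3 - 8*(30)^2 - 5*(30)^1 - 7 = (54000) + (-7200) + (-150) + (-7) = 46643; answer 46643
Stage 2: S1 = 46643; c = 38; f(2) = 3*(1) + 3*(38) = 117; iterating: f(2)=117, f(3)=354, f(4)=1413, f(5)=5301, f(6)=20142, f(7)=76329, f(8)=289413, f(9)=1097226, f(10)=4159917, f(11)=15771429, f(12)=59794038; answer 59794038
Stage 3: S2 = 59794038; w = 59794038; squarings mod 1367: 112^1=112, 112^2=241, 112^4=667, 112^8=614, 112^16=1071, 112^32=128, 112^64=1347, 112^128=400, 112^256=61, 112^512=987, 112^1024=865, 112^2048=476, 112^4096=1021, 112^8192=787, 112^16384=118, 112^32768=254, 112^65536=267, 112^131072=205, 112^262144=1015, 112^524288=874, 112^1048576=1090, 112^2097152=177, 112^4194304=1255, 112^8388608=241, 112^16777216=667, 112^33554432=614; 112^59794038 = 112^2 * 112^4 * 112^16 * 112^32 * 112^64 * 112^512 * 112^8192 * 112^16384 * 112^1048576 * 112^8388608 * 112^16777216 * 112^33554432 = 722 (mod 1367); answer 722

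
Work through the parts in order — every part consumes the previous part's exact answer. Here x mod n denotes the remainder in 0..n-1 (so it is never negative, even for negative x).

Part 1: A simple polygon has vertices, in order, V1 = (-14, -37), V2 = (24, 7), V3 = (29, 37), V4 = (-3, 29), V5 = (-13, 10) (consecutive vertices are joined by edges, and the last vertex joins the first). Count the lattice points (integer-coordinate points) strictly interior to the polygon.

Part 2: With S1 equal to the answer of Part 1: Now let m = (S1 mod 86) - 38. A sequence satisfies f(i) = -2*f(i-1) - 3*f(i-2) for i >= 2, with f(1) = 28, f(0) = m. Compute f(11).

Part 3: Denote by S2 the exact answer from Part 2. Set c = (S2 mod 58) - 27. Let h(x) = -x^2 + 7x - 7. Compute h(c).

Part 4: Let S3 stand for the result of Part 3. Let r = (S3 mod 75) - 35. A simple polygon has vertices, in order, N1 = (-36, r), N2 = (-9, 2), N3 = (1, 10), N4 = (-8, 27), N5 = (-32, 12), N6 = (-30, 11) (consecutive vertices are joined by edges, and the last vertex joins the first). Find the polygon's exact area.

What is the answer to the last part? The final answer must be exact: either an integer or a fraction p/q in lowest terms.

1787/2

Part 1: cross terms: (-14*7 - 24*-37)=790, (24*37 - 29*7)=685, (29*29 - -3*37)=952, (-3*10 - -13*29)=347, (-13*-37 - -14*10)=621; twice the area = |3395| = 3395; area = 3395/2; boundary points = 2 + 5 + 8 + 1 + 1 = 17; strictly interior points = area - boundary/2 + 1 = 1690; answer 1690
Part 2: S1 = 1690; m = 18; f(2) = -2*(28) - 3*(18) = -110; iterating: f(2)=-110, f(3)=136, f(4)=58, f(5)=-524, f(6)=874, f(7)=-176, f(8)=-2270, f(9)=5068, f(10)=-3326, f(11)=-8552; answer -8552
Part 3: S2 = -8552; c = 5; -1*(5)^2 + 7*(5)^1 - 7 = (-25) + (35) + (-7) = 3; answer 3
Part 4: S3 = 3; r = -32; cross terms: (-36*2 - -9*-32)=-360, (-9*10 - 1*2)=-92, (1*27 - -8*10)=107, (-8*12 - -32*27)=768, (-32*11 - -30*12)=8, (-30*-32 - -36*11)=1356; twice the area = |1787| = 1787; area = 1787/2; answer 1787/2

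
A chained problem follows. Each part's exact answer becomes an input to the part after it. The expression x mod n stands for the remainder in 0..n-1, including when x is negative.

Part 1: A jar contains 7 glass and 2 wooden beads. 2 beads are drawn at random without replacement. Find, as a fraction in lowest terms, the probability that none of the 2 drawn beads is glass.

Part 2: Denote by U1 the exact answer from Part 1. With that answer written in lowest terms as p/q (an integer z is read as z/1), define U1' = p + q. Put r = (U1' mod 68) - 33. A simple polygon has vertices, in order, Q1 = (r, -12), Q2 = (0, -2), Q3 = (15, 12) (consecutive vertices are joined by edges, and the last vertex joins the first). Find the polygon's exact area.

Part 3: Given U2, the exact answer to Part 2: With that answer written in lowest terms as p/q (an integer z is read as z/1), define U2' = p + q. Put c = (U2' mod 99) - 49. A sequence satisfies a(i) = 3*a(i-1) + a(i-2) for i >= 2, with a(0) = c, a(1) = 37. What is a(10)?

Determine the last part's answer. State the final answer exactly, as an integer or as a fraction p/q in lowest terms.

1014289

Part 1: total draws C(9,2) = 36; favorable C(2,2) = 1; P = 1/36; answer 1/36
Part 2: U1 = 1/36; threaded value p + q = 37; r = 4; cross terms: (4*-2 - 0*-12)=-8, (0*12 - 15*-2)=30, (15*-12 - 4*12)=-228; twice the area = |-206| = 206; area = 103; answer 103
Part 3: U2 = 103; threaded value p + q = 104; c = -44; a(2) = 3*(37) + 1*(-44) = 67; iterating: a(2)=67, a(3)=238, a(4)=781, a(5)=2581, a(6)=8524, a(7)=28153, a(8)=92983, a(9)=307102, a(10)=1014289; answer 1014289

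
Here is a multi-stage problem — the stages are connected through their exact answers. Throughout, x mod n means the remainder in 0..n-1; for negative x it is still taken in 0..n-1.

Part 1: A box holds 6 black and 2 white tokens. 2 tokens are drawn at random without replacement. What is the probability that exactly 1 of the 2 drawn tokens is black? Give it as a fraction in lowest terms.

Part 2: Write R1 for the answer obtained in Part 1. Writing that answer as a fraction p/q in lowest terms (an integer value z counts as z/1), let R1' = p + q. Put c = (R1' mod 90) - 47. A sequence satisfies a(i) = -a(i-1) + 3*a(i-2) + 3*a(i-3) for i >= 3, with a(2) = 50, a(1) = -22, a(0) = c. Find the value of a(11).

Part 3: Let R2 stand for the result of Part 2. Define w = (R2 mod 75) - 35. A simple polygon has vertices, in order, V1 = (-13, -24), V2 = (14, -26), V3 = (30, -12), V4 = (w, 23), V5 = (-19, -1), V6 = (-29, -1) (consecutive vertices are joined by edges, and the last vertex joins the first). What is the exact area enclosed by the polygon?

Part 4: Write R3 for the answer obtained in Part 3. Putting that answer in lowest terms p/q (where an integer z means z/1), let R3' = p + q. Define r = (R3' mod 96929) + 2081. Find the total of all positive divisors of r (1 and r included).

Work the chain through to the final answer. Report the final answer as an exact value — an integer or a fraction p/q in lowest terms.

Part 1: total draws C(8,2) = 28; favorable C(6,1)*C(2,1) = 12; P = 3/7; answer 3/7
Part 2: R1 = 3/7; threaded value p + q = 10; c = -37; a(3) = -1*(50) + 3*(-22) + 3*(-37) = -227; iterating: a(3)=-227, a(4)=311, a(5)=-842, a(6)=1094, a(7)=-2687, a(8)=3443, a(9)=-8222, a(10)=10490, a(11)=-24827; answer -24827
Part 3: R2 = -24827; w = 38; cross terms: (-13*-26 - 14*-24)=674, (14*-12 - 30*-26)=612, (30*23 - 38*-12)=1146, (38*-1 - -19*23)=399, (-19*-1 - -29*-1)=-10, (-29*-24 - -13*-1)=683; twice the area = |3504| = 3504; area = 1752; answer 1752
Part 4: R3 = 1752; threaded value p + q = 1753; r = 3834; 3834 = 2 * 3^3 * 71; sigma = (1 + 2) * (1 + 3 + 9 + 27) * (1 + 71) = 3 * 40 * 72 = 8640; answer 8640

8640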